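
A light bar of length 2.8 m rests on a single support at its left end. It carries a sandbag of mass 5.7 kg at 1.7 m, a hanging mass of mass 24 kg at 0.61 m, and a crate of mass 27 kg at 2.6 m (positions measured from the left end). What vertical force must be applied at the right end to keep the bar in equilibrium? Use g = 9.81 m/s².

Take moments about the left end.
Sandbag: 5.7 × 9.81 = 55.92 N down at 1.7 m → arm 1.7 m, τ = 55.92 × 1.7 = 95.06 N·m clockwise.
Hanging mass: 24 × 9.81 = 235.4 N down at 0.61 m → arm 0.61 m, τ = 235.4 × 0.61 = 143.6 N·m clockwise.
Crate: 27 × 9.81 = 264.9 N down at 2.6 m → arm 2.6 m, τ = 264.9 × 2.6 = 688.7 N·m clockwise.
Net moment of the loads = 927.4 N·m clockwise.
The upward force F acts at the right end, arm 2.8 m, giving F × 2.8 counterclockwise.
Balancing moments: F × 2.8 = 927.4, giving F = 927.4 / 2.8 = 331 N.

F ≈ 331 N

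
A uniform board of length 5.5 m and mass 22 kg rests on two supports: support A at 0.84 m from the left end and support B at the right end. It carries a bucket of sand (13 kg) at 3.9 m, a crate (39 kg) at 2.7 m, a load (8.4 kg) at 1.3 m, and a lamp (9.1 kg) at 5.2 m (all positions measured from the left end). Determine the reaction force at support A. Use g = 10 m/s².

About support B:
Beam weight: 22 × 10 = 220 N down at 2.75 m → arm 2.75 m, τ = 220 × 2.75 = 605 N·m counterclockwise.
Bucket of sand: 13 × 10 = 130 N down at 3.9 m → arm 1.6 m, τ = 130 × 1.6 = 208 N·m counterclockwise.
Crate: 39 × 10 = 390 N down at 2.7 m → arm 2.8 m, τ = 390 × 2.8 = 1092 N·m counterclockwise.
Load: 8.4 × 10 = 84 N down at 1.3 m → arm 4.2 m, τ = 84 × 4.2 = 352.8 N·m counterclockwise.
Lamp: 9.1 × 10 = 91 N down at 5.2 m → arm 0.3 m, τ = 91 × 0.3 = 27.3 N·m counterclockwise.
Net load moment about support B = 2285 N·m counterclockwise.
Reaction R at support A is upward at 0.84 m, arm 4.66 m → moment R × 4.66 clockwise.
Setting net torque to zero: R × 4.66 = 2285 → R = 490 N.

R_A ≈ 490 N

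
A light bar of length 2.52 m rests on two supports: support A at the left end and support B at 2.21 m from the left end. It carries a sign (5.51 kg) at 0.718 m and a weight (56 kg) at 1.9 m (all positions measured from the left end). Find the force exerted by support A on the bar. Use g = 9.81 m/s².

Sum moments about support B (its reaction then has zero moment arm).
Sign: 5.51 × 9.81 = 54.05 N down at 0.718 m → arm 1.492 m, τ = 54.05 × 1.492 = 80.64 N·m counterclockwise.
Weight: 56 × 9.81 = 549.4 N down at 1.9 m → arm 0.31 m, τ = 549.4 × 0.31 = 170.3 N·m counterclockwise.
Net load moment about support B = 250.9 N·m counterclockwise.
Reaction R at support A is upward at 0 m, arm 2.21 m → moment R × 2.21 clockwise.
Balancing moments: R × 2.21 = 250.9, giving R = 114 N.

R_A ≈ 114 N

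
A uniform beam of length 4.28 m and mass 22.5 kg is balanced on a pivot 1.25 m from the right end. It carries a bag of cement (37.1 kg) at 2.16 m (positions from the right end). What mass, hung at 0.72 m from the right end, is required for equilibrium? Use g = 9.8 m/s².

m ≈ 101 kg

Choose the pivot (at 1.25 m from the right end) as the axis so the support reaction has zero arm there.
Beam weight: 22.5 × 9.8 = 220.5 N down at 2.14 m → arm 0.89 m, τ = 220.5 × 0.89 = 196.2 N·m counterclockwise.
Bag of cement: 37.1 × 9.8 = 363.6 N down at 2.16 m → arm 0.91 m, τ = 363.6 × 0.91 = 330.9 N·m counterclockwise.
Net moment of known loads = 527.1 N·m counterclockwise.
An unknown mass m at 0.72 m has arm 0.53 m; its moment is m·g·0.53 clockwise.
Balancing moments: m × 9.8 × 0.53 = 527.1, giving m = 527.1 / (9.8 × 0.53) = 101 kg.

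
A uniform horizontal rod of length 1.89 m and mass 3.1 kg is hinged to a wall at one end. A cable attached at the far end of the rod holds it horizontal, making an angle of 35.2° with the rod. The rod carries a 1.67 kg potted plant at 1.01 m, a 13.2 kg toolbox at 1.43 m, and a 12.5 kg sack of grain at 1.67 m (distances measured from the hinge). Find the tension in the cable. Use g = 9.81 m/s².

Take moments about the hinge.
Beam weight: 3.1 × 9.81 = 30.41 N down at 0.945 m → arm 0.945 m, τ = 30.41 × 0.945 = 28.74 N·m clockwise.
Potted plant: 1.67 × 9.81 = 16.38 N down at 1.01 m → arm 1.01 m, τ = 16.38 × 1.01 = 16.54 N·m clockwise.
Toolbox: 13.2 × 9.81 = 129.5 N down at 1.43 m → arm 1.43 m, τ = 129.5 × 1.43 = 185.2 N·m clockwise.
Sack of grain: 12.5 × 9.81 = 122.6 N down at 1.67 m → arm 1.67 m, τ = 122.6 × 1.67 = 204.7 N·m clockwise.
Total clockwise load moment = 435.2 N·m.
The cable tension T acts at 1.89 m; only its component perpendicular to the rod, T sinθ, produces torque. sin 35.2° = 0.5764.
Setting net torque to zero: T × 1.89 × 0.5764 = 435.2 → T = 435.2 / 1.089 = 400 N.

T ≈ 400 N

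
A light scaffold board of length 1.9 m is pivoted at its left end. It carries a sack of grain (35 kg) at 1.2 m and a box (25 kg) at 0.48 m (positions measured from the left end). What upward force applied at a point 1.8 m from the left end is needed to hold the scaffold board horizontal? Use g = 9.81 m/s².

F ≈ 294 N

Sum moments about the left end (the unknown pivot reaction has zero arm there).
Sack of grain: 35 × 9.81 = 343.4 N down at 1.2 m → arm 1.2 m, τ = 343.4 × 1.2 = 412.1 N·m clockwise.
Box: 25 × 9.81 = 245.2 N down at 0.48 m → arm 0.48 m, τ = 245.2 × 0.48 = 117.7 N·m clockwise.
Net moment of the loads = 529.8 N·m clockwise.
The upward force F acts at a point 1.8 m from the left end, arm 1.8 m, giving F × 1.8 counterclockwise.
Balancing moments: F × 1.8 = 529.8, giving F = 529.8 / 1.8 = 294 N.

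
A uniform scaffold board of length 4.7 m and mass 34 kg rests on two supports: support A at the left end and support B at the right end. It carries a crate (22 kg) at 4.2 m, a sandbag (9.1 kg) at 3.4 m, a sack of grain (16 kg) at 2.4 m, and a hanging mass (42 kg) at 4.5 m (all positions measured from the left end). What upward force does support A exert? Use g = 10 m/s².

About support B:
Beam weight: 34 × 10 = 340 N down at 2.35 m → arm 2.35 m, τ = 340 × 2.35 = 799 N·m counterclockwise.
Crate: 22 × 10 = 220 N down at 4.2 m → arm 0.5 m, τ = 220 × 0.5 = 110 N·m counterclockwise.
Sandbag: 9.1 × 10 = 91 N down at 3.4 m → arm 1.3 m, τ = 91 × 1.3 = 118.3 N·m counterclockwise.
Sack of grain: 16 × 10 = 160 N down at 2.4 m → arm 2.3 m, τ = 160 × 2.3 = 368 N·m counterclockwise.
Hanging mass: 42 × 10 = 420 N down at 4.5 m → arm 0.2 m, τ = 420 × 0.2 = 84 N·m counterclockwise.
Net load moment about support B = 1479 N·m counterclockwise.
Reaction R at support A is upward at 0 m, arm 4.7 m → moment R × 4.7 clockwise.
Setting net torque to zero: R × 4.7 = 1479 → R = 315 N.

R_A ≈ 315 N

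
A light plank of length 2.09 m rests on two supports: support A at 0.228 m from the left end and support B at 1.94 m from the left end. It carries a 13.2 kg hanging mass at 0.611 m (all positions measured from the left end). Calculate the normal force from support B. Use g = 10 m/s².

R_B ≈ 29.5 N

About support A:
Hanging mass: 13.2 × 10 = 132 N down at 0.611 m → arm 0.383 m, τ = 132 × 0.383 = 50.56 N·m clockwise.
Net load moment about support A = 50.56 N·m clockwise.
Reaction R at support B is upward at 1.94 m, arm 1.712 m → moment R × 1.712 counterclockwise.
Setting net torque to zero: R × 1.712 = 50.56 → R = 29.5 N.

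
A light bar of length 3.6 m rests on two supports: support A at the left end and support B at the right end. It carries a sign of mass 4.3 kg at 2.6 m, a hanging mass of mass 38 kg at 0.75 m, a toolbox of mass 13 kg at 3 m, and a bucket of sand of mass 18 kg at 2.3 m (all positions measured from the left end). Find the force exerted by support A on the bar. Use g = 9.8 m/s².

R_A ≈ 391 N

Taking torques about support B:
Sign: 4.3 × 9.8 = 42.14 N down at 2.6 m → arm 1 m, τ = 42.14 × 1 = 42.14 N·m counterclockwise.
Hanging mass: 38 × 9.8 = 372.4 N down at 0.75 m → arm 2.85 m, τ = 372.4 × 2.85 = 1061 N·m counterclockwise.
Toolbox: 13 × 9.8 = 127.4 N down at 3 m → arm 0.6 m, τ = 127.4 × 0.6 = 76.44 N·m counterclockwise.
Bucket of sand: 18 × 9.8 = 176.4 N down at 2.3 m → arm 1.3 m, τ = 176.4 × 1.3 = 229.3 N·m counterclockwise.
Net load moment about support B = 1409 N·m counterclockwise.
Reaction R at support A is upward at 0 m, arm 3.6 m → moment R × 3.6 clockwise.
For rotational equilibrium, R × 3.6 = 1409, so R = 391 N.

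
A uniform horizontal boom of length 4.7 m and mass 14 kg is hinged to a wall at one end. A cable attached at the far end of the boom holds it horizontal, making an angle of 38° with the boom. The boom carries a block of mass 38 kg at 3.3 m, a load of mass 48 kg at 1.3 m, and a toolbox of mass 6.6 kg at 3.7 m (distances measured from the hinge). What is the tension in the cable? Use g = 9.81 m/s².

About the hinge:
Beam weight: 14 × 9.81 = 137.3 N down at 2.35 m → arm 2.35 m, τ = 137.3 × 2.35 = 322.7 N·m clockwise.
Block: 38 × 9.81 = 372.8 N down at 3.3 m → arm 3.3 m, τ = 372.8 × 3.3 = 1230 N·m clockwise.
Load: 48 × 9.81 = 470.9 N down at 1.3 m → arm 1.3 m, τ = 470.9 × 1.3 = 612.2 N·m clockwise.
Toolbox: 6.6 × 9.81 = 64.75 N down at 3.7 m → arm 3.7 m, τ = 64.75 × 3.7 = 239.6 N·m clockwise.
Total clockwise load moment = 2404 N·m.
The cable tension T acts at 4.7 m; only its component perpendicular to the boom, T sinθ, produces torque. sin 38° = 0.6157.
Balancing moments: T × 4.7 × 0.6157 = 2404, giving T = 2404 / 2.894 = 831 N.

T ≈ 831 N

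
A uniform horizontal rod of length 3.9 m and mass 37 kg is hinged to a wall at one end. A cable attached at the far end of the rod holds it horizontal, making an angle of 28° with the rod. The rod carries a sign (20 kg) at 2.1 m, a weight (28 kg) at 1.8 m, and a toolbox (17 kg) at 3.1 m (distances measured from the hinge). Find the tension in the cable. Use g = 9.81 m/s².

T ≈ 1160 N

Sum moments about the hinge (the unknown hinge reaction has zero arm there).
Beam weight: 37 × 9.81 = 363 N down at 1.95 m → arm 1.95 m, τ = 363 × 1.95 = 707.9 N·m clockwise.
Sign: 20 × 9.81 = 196.2 N down at 2.1 m → arm 2.1 m, τ = 196.2 × 2.1 = 412 N·m clockwise.
Weight: 28 × 9.81 = 274.7 N down at 1.8 m → arm 1.8 m, τ = 274.7 × 1.8 = 494.5 N·m clockwise.
Toolbox: 17 × 9.81 = 166.8 N down at 3.1 m → arm 3.1 m, τ = 166.8 × 3.1 = 517.1 N·m clockwise.
Total clockwise load moment = 2132 N·m.
The cable tension T acts at 3.9 m; only its component perpendicular to the rod, T sinθ, produces torque. sin 28° = 0.4695.
Balancing moments: T × 3.9 × 0.4695 = 2132, giving T = 2132 / 1.831 = 1160 N.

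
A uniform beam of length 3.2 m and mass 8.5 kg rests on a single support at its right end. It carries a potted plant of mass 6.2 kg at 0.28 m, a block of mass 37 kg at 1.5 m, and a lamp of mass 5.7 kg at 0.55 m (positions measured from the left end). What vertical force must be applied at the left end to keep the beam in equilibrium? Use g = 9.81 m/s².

F ≈ 336 N

Take moments about the right end.
Beam weight: 8.5 × 9.81 = 83.39 N down at 1.6 m → arm 1.6 m, τ = 83.39 × 1.6 = 133.4 N·m counterclockwise.
Potted plant: 6.2 × 9.81 = 60.82 N down at 0.28 m → arm 2.92 m, τ = 60.82 × 2.92 = 177.6 N·m counterclockwise.
Block: 37 × 9.81 = 363 N down at 1.5 m → arm 1.7 m, τ = 363 × 1.7 = 617.1 N·m counterclockwise.
Lamp: 5.7 × 9.81 = 55.92 N down at 0.55 m → arm 2.65 m, τ = 55.92 × 2.65 = 148.2 N·m counterclockwise.
Net moment of the loads = 1076 N·m counterclockwise.
The upward force F acts at the left end, arm 3.2 m, giving F × 3.2 clockwise.
Balancing moments: F × 3.2 = 1076, giving F = 1076 / 3.2 = 336 N.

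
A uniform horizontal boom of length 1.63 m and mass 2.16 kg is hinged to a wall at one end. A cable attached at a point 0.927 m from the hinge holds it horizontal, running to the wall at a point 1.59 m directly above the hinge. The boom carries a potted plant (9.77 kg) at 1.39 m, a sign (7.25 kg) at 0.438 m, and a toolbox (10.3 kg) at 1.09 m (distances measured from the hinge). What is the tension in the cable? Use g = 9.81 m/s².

T ≈ 364 N

Choose the hinge as the axis so the unknown hinge reaction has zero arm there.
Beam weight: 2.16 × 9.81 = 21.19 N down at 0.815 m → arm 0.815 m, τ = 21.19 × 0.815 = 17.27 N·m clockwise.
Potted plant: 9.77 × 9.81 = 95.84 N down at 1.39 m → arm 1.39 m, τ = 95.84 × 1.39 = 133.2 N·m clockwise.
Sign: 7.25 × 9.81 = 71.12 N down at 0.438 m → arm 0.438 m, τ = 71.12 × 0.438 = 31.15 N·m clockwise.
Toolbox: 10.3 × 9.81 = 101 N down at 1.09 m → arm 1.09 m, τ = 101 × 1.09 = 110.1 N·m clockwise.
Total clockwise load moment = 291.7 N·m.
The cable tension T acts at 0.927 m; only its component perpendicular to the boom, T sinθ, produces torque. sinθ = h/√(h²+d²) = 1.59/√(1.59²+0.927²) = 0.8639.
Balancing moments: T × 0.927 × 0.8639 = 291.7, giving T = 291.7 / 0.8008 = 364 N.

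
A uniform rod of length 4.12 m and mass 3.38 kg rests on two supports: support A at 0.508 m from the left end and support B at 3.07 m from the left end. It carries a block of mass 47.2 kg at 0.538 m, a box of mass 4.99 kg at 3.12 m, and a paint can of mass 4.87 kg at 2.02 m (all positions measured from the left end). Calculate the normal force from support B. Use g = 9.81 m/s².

Take moments about support A.
Beam weight: 3.38 × 9.81 = 33.16 N down at 2.06 m → arm 1.552 m, τ = 33.16 × 1.552 = 51.46 N·m clockwise.
Block: 47.2 × 9.81 = 463 N down at 0.538 m → arm 0.03 m, τ = 463 × 0.03 = 13.89 N·m clockwise.
Box: 4.99 × 9.81 = 48.95 N down at 3.12 m → arm 2.612 m, τ = 48.95 × 2.612 = 127.9 N·m clockwise.
Paint can: 4.87 × 9.81 = 47.77 N down at 2.02 m → arm 1.512 m, τ = 47.77 × 1.512 = 72.23 N·m clockwise.
Net load moment about support A = 265.5 N·m clockwise.
Reaction R at support B is upward at 3.07 m, arm 2.562 m → moment R × 2.562 counterclockwise.
Στ = 0 ⇒ R × 2.562 = 265.5 ⇒ R = 104 N.

R_B ≈ 104 N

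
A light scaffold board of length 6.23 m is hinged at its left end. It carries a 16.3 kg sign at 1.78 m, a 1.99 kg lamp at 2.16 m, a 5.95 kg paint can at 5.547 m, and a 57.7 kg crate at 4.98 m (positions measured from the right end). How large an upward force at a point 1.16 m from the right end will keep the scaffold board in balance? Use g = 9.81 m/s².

F ≈ 303 N

About the left end:
Sign: 16.3 × 9.81 = 159.9 N down at 1.78 m → arm 4.45 m, τ = 159.9 × 4.45 = 711.6 N·m clockwise.
Lamp: 1.99 × 9.81 = 19.52 N down at 2.16 m → arm 4.07 m, τ = 19.52 × 4.07 = 79.45 N·m clockwise.
Paint can: 5.95 × 9.81 = 58.37 N down at 5.547 m → arm 0.683 m, τ = 58.37 × 0.683 = 39.87 N·m clockwise.
Crate: 57.7 × 9.81 = 566 N down at 4.98 m → arm 1.25 m, τ = 566 × 1.25 = 707.5 N·m clockwise.
Net moment of the loads = 1538 N·m clockwise.
The upward force F acts at a point 1.16 m from the right end, arm 5.07 m, giving F × 5.07 counterclockwise.
Setting net torque to zero: F × 5.07 = 1538 → F = 1538 / 5.07 = 303 N.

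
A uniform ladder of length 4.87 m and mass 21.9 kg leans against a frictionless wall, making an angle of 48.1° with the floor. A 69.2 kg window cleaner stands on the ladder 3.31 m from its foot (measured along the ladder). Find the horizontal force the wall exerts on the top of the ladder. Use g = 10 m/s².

N_wall ≈ 520 N

Take moments about the foot of the ladder.
Ladder weight 21.9×10 = 219 N acts at 2.435 m along the ladder; its horizontal arm is 2.435·cos48.1° = 1.626 m → τ = 356.1 N·m clockwise.
Window cleaner: 69.2×10 = 692 N at 3.31 m → arm 2.211 m → τ = 1530 N·m clockwise.
Wall normal N acts horizontally at the top; its moment arm is the height L sinθ = 4.87·sin48.1° = 3.625 m, counterclockwise.
For rotational equilibrium, N × 3.625 = 1886, so N = 520 N.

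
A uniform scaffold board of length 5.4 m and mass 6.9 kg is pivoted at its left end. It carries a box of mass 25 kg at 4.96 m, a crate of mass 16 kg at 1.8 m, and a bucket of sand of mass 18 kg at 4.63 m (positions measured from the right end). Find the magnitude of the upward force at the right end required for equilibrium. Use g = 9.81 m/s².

Choose the left end as the axis so the unknown pivot reaction has zero arm there.
Beam weight: 6.9 × 9.81 = 67.69 N down at 2.7 m → arm 2.7 m, τ = 67.69 × 2.7 = 182.8 N·m clockwise.
Box: 25 × 9.81 = 245.2 N down at 4.96 m → arm 0.44 m, τ = 245.2 × 0.44 = 107.9 N·m clockwise.
Crate: 16 × 9.81 = 157 N down at 1.8 m → arm 3.6 m, τ = 157 × 3.6 = 565.2 N·m clockwise.
Bucket of sand: 18 × 9.81 = 176.6 N down at 4.63 m → arm 0.77 m, τ = 176.6 × 0.77 = 136 N·m clockwise.
Net moment of the loads = 991.9 N·m clockwise.
The upward force F acts at the right end, arm 5.4 m, giving F × 5.4 counterclockwise.
Setting net torque to zero: F × 5.4 = 991.9 → F = 991.9 / 5.4 = 184 N.

F ≈ 184 N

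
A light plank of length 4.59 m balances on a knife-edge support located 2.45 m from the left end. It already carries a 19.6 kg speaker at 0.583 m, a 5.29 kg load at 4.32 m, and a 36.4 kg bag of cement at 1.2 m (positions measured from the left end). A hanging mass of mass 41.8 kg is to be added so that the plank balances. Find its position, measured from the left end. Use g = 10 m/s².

Taking torques about the knife-edge support (at 2.45 m from the left end):
Speaker: 19.6 × 10 = 196 N down at 0.583 m → arm 1.867 m, τ = 196 × 1.867 = 365.9 N·m counterclockwise.
Load: 5.29 × 10 = 52.9 N down at 4.32 m → arm 1.87 m, τ = 52.9 × 1.87 = 98.92 N·m clockwise.
Bag of cement: 36.4 × 10 = 364 N down at 1.2 m → arm 1.25 m, τ = 364 × 1.25 = 455 N·m counterclockwise.
Net moment of existing loads = 722 N·m counterclockwise.
The hanging mass weighs 41.8 × 10 = 418 N and must supply an equal clockwise moment, so its lever arm about the knife-edge support is 722 / 418 = 1.73 m.
That puts it at 2.45 + 1.73 = 4.18 m from the left end.

x ≈ 4.18 m from the left end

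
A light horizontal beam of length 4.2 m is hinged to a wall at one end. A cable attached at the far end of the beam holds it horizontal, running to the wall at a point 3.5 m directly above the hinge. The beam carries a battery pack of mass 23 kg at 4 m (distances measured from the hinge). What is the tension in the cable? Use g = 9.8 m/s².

About the hinge:
Battery pack: 23 × 9.8 = 225.4 N down at 4 m → arm 4 m, τ = 225.4 × 4 = 901.6 N·m clockwise.
Total clockwise load moment = 901.6 N·m.
The cable tension T acts at 4.2 m; only its component perpendicular to the beam, T sinθ, produces torque. sinθ = h/√(h²+d²) = 3.5/√(3.5²+4.2²) = 0.6402.
For rotational equilibrium, T × 4.2 × 0.6402 = 901.6, so T = 901.6 / 2.689 = 335 N.

T ≈ 335 N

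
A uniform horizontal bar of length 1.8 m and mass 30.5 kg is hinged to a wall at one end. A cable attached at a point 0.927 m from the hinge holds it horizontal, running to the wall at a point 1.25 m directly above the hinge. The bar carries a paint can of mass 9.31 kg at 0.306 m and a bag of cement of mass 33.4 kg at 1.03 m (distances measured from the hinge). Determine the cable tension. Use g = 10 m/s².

Choose the hinge as the axis so the unknown hinge reaction has zero arm there.
Beam weight: 30.5 × 10 = 305 N down at 0.9 m → arm 0.9 m, τ = 305 × 0.9 = 274.5 N·m clockwise.
Paint can: 9.31 × 10 = 93.1 N down at 0.306 m → arm 0.306 m, τ = 93.1 × 0.306 = 28.49 N·m clockwise.
Bag of cement: 33.4 × 10 = 334 N down at 1.03 m → arm 1.03 m, τ = 334 × 1.03 = 344 N·m clockwise.
Total clockwise load moment = 647 N·m.
The cable tension T acts at 0.927 m; only its component perpendicular to the bar, T sinθ, produces torque. sinθ = h/√(h²+d²) = 1.25/√(1.25²+0.927²) = 0.8032.
Balancing moments: T × 0.927 × 0.8032 = 647, giving T = 647 / 0.7446 = 869 N.

T ≈ 869 N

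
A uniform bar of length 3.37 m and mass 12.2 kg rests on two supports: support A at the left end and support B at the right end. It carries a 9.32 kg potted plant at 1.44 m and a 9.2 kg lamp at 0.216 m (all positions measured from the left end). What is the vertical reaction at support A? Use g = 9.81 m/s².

Take moments about support B.
Beam weight: 12.2 × 9.81 = 119.7 N down at 1.685 m → arm 1.685 m, τ = 119.7 × 1.685 = 201.7 N·m counterclockwise.
Potted plant: 9.32 × 9.81 = 91.43 N down at 1.44 m → arm 1.93 m, τ = 91.43 × 1.93 = 176.5 N·m counterclockwise.
Lamp: 9.2 × 9.81 = 90.25 N down at 0.216 m → arm 3.154 m, τ = 90.25 × 3.154 = 284.6 N·m counterclockwise.
Net load moment about support B = 662.8 N·m counterclockwise.
Reaction R at support A is upward at 0 m, arm 3.37 m → moment R × 3.37 clockwise.
Setting net torque to zero: R × 3.37 = 662.8 → R = 197 N.

R_A ≈ 197 N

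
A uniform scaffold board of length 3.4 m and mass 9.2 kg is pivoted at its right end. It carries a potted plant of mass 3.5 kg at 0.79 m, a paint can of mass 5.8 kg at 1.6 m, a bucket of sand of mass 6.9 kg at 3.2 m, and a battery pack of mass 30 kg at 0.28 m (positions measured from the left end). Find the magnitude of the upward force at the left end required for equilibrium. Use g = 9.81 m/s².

Taking torques about the right end:
Beam weight: 9.2 × 9.81 = 90.25 N down at 1.7 m → arm 1.7 m, τ = 90.25 × 1.7 = 153.4 N·m counterclockwise.
Potted plant: 3.5 × 9.81 = 34.34 N down at 0.79 m → arm 2.61 m, τ = 34.34 × 2.61 = 89.63 N·m counterclockwise.
Paint can: 5.8 × 9.81 = 56.9 N down at 1.6 m → arm 1.8 m, τ = 56.9 × 1.8 = 102.4 N·m counterclockwise.
Bucket of sand: 6.9 × 9.81 = 67.69 N down at 3.2 m → arm 0.2 m, τ = 67.69 × 0.2 = 13.54 N·m counterclockwise.
Battery pack: 30 × 9.81 = 294.3 N down at 0.28 m → arm 3.12 m, τ = 294.3 × 3.12 = 918.2 N·m counterclockwise.
Net moment of the loads = 1277 N·m counterclockwise.
The upward force F acts at the left end, arm 3.4 m, giving F × 3.4 clockwise.
Balancing moments: F × 3.4 = 1277, giving F = 1277 / 3.4 = 376 N.

F ≈ 376 N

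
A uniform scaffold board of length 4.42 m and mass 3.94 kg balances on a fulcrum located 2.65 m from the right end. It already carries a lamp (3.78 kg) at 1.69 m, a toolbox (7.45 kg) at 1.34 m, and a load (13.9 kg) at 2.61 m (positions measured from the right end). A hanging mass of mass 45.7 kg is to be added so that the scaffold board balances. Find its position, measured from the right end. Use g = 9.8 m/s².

x ≈ 2.99 m from the right end

Taking torques about the fulcrum (at 2.65 m from the right end):
Beam weight: 3.94 × 9.8 = 38.61 N down at 2.21 m → arm 0.44 m, τ = 38.61 × 0.44 = 16.99 N·m clockwise.
Lamp: 3.78 × 9.8 = 37.04 N down at 1.69 m → arm 0.96 m, τ = 37.04 × 0.96 = 35.56 N·m clockwise.
Toolbox: 7.45 × 9.8 = 73.01 N down at 1.34 m → arm 1.31 m, τ = 73.01 × 1.31 = 95.64 N·m clockwise.
Load: 13.9 × 9.8 = 136.2 N down at 2.61 m → arm 0.04 m, τ = 136.2 × 0.04 = 5.448 N·m clockwise.
Net moment of existing loads = 153.6 N·m clockwise.
The hanging mass weighs 45.7 × 9.8 = 447.9 N and must supply an equal counterclockwise moment, so its lever arm about the fulcrum is 153.6 / 447.9 = 0.343 m.
That puts it at 2.65 + 0.343 = 2.99 m from the right end.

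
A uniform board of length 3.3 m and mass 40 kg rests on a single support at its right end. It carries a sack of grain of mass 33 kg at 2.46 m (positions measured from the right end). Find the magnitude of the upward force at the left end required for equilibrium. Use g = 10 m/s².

F ≈ 446 N

Taking torques about the right end:
Beam weight: 40 × 10 = 400 N down at 1.65 m → arm 1.65 m, τ = 400 × 1.65 = 660 N·m counterclockwise.
Sack of grain: 33 × 10 = 330 N down at 2.46 m → arm 2.46 m, τ = 330 × 2.46 = 811.8 N·m counterclockwise.
Net moment of the loads = 1472 N·m counterclockwise.
The upward force F acts at the left end, arm 3.3 m, giving F × 3.3 clockwise.
Στ = 0 ⇒ F × 3.3 = 1472 ⇒ F = 1472 / 3.3 = 446 N.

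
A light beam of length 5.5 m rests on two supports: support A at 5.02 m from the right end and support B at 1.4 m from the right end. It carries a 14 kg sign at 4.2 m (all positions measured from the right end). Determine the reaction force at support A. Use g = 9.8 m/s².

About support B:
Sign: 14 × 9.8 = 137.2 N down at 4.2 m → arm 2.8 m, τ = 137.2 × 2.8 = 384.2 N·m counterclockwise.
Net load moment about support B = 384.2 N·m counterclockwise.
Reaction R at support A is upward at 5.02 m, arm 3.62 m → moment R × 3.62 clockwise.
Στ = 0 ⇒ R × 3.62 = 384.2 ⇒ R = 106 N.

R_A ≈ 106 N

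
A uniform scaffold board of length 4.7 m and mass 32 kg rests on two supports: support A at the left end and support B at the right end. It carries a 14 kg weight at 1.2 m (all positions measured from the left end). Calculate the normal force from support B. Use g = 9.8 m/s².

Sum moments about support A (its reaction then has zero moment arm).
Beam weight: 32 × 9.8 = 313.6 N down at 2.35 m → arm 2.35 m, τ = 313.6 × 2.35 = 737 N·m clockwise.
Weight: 14 × 9.8 = 137.2 N down at 1.2 m → arm 1.2 m, τ = 137.2 × 1.2 = 164.6 N·m clockwise.
Net load moment about support A = 901.6 N·m clockwise.
Reaction R at support B is upward at 4.7 m, arm 4.7 m → moment R × 4.7 counterclockwise.
Στ = 0 ⇒ R × 4.7 = 901.6 ⇒ R = 192 N.

R_B ≈ 192 N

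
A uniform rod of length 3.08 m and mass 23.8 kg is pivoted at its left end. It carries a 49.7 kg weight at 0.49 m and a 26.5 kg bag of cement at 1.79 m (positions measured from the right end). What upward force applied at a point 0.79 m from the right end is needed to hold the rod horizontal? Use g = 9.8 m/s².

Sum moments about the left end (the unknown pivot reaction has zero arm there).
Beam weight: 23.8 × 9.8 = 233.2 N down at 1.54 m → arm 1.54 m, τ = 233.2 × 1.54 = 359.1 N·m clockwise.
Weight: 49.7 × 9.8 = 487.1 N down at 0.49 m → arm 2.59 m, τ = 487.1 × 2.59 = 1262 N·m clockwise.
Bag of cement: 26.5 × 9.8 = 259.7 N down at 1.79 m → arm 1.29 m, τ = 259.7 × 1.29 = 335 N·m clockwise.
Net moment of the loads = 1956 N·m clockwise.
The upward force F acts at a point 0.79 m from the right end, arm 2.29 m, giving F × 2.29 counterclockwise.
Setting net torque to zero: F × 2.29 = 1956 → F = 1956 / 2.29 = 854 N.

F ≈ 854 N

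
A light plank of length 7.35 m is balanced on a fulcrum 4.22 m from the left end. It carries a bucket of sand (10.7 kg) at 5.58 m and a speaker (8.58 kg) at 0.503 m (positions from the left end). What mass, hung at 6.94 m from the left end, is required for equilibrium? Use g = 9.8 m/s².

Sum moments about the fulcrum (at 4.22 m from the left end) (the support reaction has zero arm there).
Bucket of sand: 10.7 × 9.8 = 104.9 N down at 5.58 m → arm 1.36 m, τ = 104.9 × 1.36 = 142.7 N·m clockwise.
Speaker: 8.58 × 9.8 = 84.08 N down at 0.503 m → arm 3.717 m, τ = 84.08 × 3.717 = 312.5 N·m counterclockwise.
Net moment of known loads = 169.8 N·m counterclockwise.
An unknown mass m at 6.94 m has arm 2.72 m; its moment is m·g·2.72 clockwise.
Setting net torque to zero: m × 9.8 × 2.72 = 169.8 → m = 169.8 / (9.8 × 2.72) = 6.37 kg.

m ≈ 6.37 kg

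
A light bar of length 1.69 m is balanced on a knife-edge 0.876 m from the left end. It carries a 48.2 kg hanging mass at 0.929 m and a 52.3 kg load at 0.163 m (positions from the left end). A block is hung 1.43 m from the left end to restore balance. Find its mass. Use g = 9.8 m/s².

Choose the knife-edge (at 0.876 m from the left end) as the axis so the support reaction has zero arm there.
Hanging mass: 48.2 × 9.8 = 472.4 N down at 0.929 m → arm 0.053 m, τ = 472.4 × 0.053 = 25.04 N·m clockwise.
Load: 52.3 × 9.8 = 512.5 N down at 0.163 m → arm 0.713 m, τ = 512.5 × 0.713 = 365.4 N·m counterclockwise.
Net moment of known loads = 340.4 N·m counterclockwise.
An unknown mass m at 1.43 m has arm 0.554 m; its moment is m·g·0.554 clockwise.
Στ = 0 ⇒ m × 9.8 × 0.554 = 340.4 ⇒ m = 340.4 / (9.8 × 0.554) = 62.7 kg.

m ≈ 62.7 kg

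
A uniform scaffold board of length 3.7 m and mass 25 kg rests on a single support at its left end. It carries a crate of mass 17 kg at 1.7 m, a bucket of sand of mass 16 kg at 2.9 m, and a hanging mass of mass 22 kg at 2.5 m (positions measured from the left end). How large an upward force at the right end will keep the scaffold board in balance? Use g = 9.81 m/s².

F ≈ 468 N

Choose the left end as the axis so the unknown pivot reaction has zero arm there.
Beam weight: 25 × 9.81 = 245.2 N down at 1.85 m → arm 1.85 m, τ = 245.2 × 1.85 = 453.6 N·m clockwise.
Crate: 17 × 9.81 = 166.8 N down at 1.7 m → arm 1.7 m, τ = 166.8 × 1.7 = 283.6 N·m clockwise.
Bucket of sand: 16 × 9.81 = 157 N down at 2.9 m → arm 2.9 m, τ = 157 × 2.9 = 455.3 N·m clockwise.
Hanging mass: 22 × 9.81 = 215.8 N down at 2.5 m → arm 2.5 m, τ = 215.8 × 2.5 = 539.5 N·m clockwise.
Net moment of the loads = 1732 N·m clockwise.
The upward force F acts at the right end, arm 3.7 m, giving F × 3.7 counterclockwise.
Setting net torque to zero: F × 3.7 = 1732 → F = 1732 / 3.7 = 468 N.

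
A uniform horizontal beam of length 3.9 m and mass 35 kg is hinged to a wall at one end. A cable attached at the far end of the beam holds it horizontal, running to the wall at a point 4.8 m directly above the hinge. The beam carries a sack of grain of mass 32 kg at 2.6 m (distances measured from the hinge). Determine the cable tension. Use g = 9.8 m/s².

T ≈ 490 N

Take moments about the hinge.
Beam weight: 35 × 9.8 = 343 N down at 1.95 m → arm 1.95 m, τ = 343 × 1.95 = 668.9 N·m clockwise.
Sack of grain: 32 × 9.8 = 313.6 N down at 2.6 m → arm 2.6 m, τ = 313.6 × 2.6 = 815.4 N·m clockwise.
Total clockwise load moment = 1484 N·m.
The cable tension T acts at 3.9 m; only its component perpendicular to the beam, T sinθ, produces torque. sinθ = h/√(h²+d²) = 4.8/√(4.8²+3.9²) = 0.7761.
Στ = 0 ⇒ T × 3.9 × 0.7761 = 1484 ⇒ T = 1484 / 3.027 = 490 N.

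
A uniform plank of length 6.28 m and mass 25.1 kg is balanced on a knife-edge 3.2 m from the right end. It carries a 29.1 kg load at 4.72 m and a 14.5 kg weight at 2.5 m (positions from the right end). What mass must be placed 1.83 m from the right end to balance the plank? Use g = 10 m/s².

m ≈ 23.8 kg

Taking torques about the knife-edge (at 3.2 m from the right end):
Beam weight: 25.1 × 10 = 251 N down at 3.14 m → arm 0.06 m, τ = 251 × 0.06 = 15.06 N·m clockwise.
Load: 29.1 × 10 = 291 N down at 4.72 m → arm 1.52 m, τ = 291 × 1.52 = 442.3 N·m counterclockwise.
Weight: 14.5 × 10 = 145 N down at 2.5 m → arm 0.7 m, τ = 145 × 0.7 = 101.5 N·m clockwise.
Net moment of known loads = 325.7 N·m counterclockwise.
An unknown mass m at 1.83 m has arm 1.37 m; its moment is m·g·1.37 clockwise.
Στ = 0 ⇒ m × 10 × 1.37 = 325.7 ⇒ m = 325.7 / (10 × 1.37) = 23.8 kg.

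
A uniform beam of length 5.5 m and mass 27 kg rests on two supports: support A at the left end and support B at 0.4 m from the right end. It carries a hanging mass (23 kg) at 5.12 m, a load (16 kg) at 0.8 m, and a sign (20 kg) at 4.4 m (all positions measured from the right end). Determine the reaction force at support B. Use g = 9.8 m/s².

Take moments about support A.
Beam weight: 27 × 9.8 = 264.6 N down at 2.75 m → arm 2.75 m, τ = 264.6 × 2.75 = 727.7 N·m clockwise.
Hanging mass: 23 × 9.8 = 225.4 N down at 5.12 m → arm 0.38 m, τ = 225.4 × 0.38 = 85.65 N·m clockwise.
Load: 16 × 9.8 = 156.8 N down at 0.8 m → arm 4.7 m, τ = 156.8 × 4.7 = 737 N·m clockwise.
Sign: 20 × 9.8 = 196 N down at 4.4 m → arm 1.1 m, τ = 196 × 1.1 = 215.6 N·m clockwise.
Net load moment about support A = 1766 N·m clockwise.
Reaction R at support B is upward at 0.4 m, arm 5.1 m → moment R × 5.1 counterclockwise.
Στ = 0 ⇒ R × 5.1 = 1766 ⇒ R = 346 N.

R_B ≈ 346 N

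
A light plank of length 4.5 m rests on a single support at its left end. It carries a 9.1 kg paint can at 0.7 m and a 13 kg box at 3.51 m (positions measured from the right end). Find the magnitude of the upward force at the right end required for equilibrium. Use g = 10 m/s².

About the left end:
Paint can: 9.1 × 10 = 91 N down at 0.7 m → arm 3.8 m, τ = 91 × 3.8 = 345.8 N·m clockwise.
Box: 13 × 10 = 130 N down at 3.51 m → arm 0.99 m, τ = 130 × 0.99 = 128.7 N·m clockwise.
Net moment of the loads = 474.5 N·m clockwise.
The upward force F acts at the right end, arm 4.5 m, giving F × 4.5 counterclockwise.
Balancing moments: F × 4.5 = 474.5, giving F = 474.5 / 4.5 = 105 N.

F ≈ 105 N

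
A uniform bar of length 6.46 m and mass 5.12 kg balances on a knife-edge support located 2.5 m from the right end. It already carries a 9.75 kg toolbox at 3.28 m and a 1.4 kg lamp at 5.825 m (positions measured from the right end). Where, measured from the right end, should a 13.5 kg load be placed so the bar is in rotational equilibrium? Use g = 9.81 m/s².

x ≈ 1.31 m from the right end

Sum moments about the knife-edge support (at 2.5 m from the right end) (the support reaction has zero arm there).
Beam weight: 5.12 × 9.81 = 50.23 N down at 3.23 m → arm 0.73 m, τ = 50.23 × 0.73 = 36.67 N·m counterclockwise.
Toolbox: 9.75 × 9.81 = 95.65 N down at 3.28 m → arm 0.78 m, τ = 95.65 × 0.78 = 74.61 N·m counterclockwise.
Lamp: 1.4 × 9.81 = 13.73 N down at 5.825 m → arm 3.325 m, τ = 13.73 × 3.325 = 45.65 N·m counterclockwise.
Net moment of existing loads = 156.9 N·m counterclockwise.
The load weighs 13.5 × 9.81 = 132.4 N and must supply an equal clockwise moment, so its lever arm about the knife-edge support is 156.9 / 132.4 = 1.19 m.
That puts it at 2.5 − 1.19 = 1.31 m from the right end.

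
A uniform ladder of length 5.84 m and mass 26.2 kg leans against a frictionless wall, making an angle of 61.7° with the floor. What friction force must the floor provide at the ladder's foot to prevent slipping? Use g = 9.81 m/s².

f ≈ 69.2 N

Sum moments about the foot of the ladder (the floor normal and friction both act there and drop out).
Ladder weight 26.2×9.81 = 257 N acts at 2.92 m along the ladder; its horizontal arm is 2.92·cos61.7° = 1.384 m → τ = 355.7 N·m clockwise.
Wall normal N acts horizontally at the top; its moment arm is the height L sinθ = 5.84·sin61.7° = 5.142 m, counterclockwise.
Setting net torque to zero: N × 5.142 = 355.7 → N = 69.2 N.
ΣFx = 0: friction at the foot balances the wall's push, so f = N_wall = 69.2 N.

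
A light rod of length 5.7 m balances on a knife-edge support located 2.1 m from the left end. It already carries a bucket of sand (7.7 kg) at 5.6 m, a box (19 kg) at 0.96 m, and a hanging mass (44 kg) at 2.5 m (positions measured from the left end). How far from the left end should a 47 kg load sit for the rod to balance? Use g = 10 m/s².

x ≈ 1.61 m from the left end

Taking torques about the knife-edge support (at 2.1 m from the left end):
Bucket of sand: 7.7 × 10 = 77 N down at 5.6 m → arm 3.5 m, τ = 77 × 3.5 = 269.5 N·m clockwise.
Box: 19 × 10 = 190 N down at 0.96 m → arm 1.14 m, τ = 190 × 1.14 = 216.6 N·m counterclockwise.
Hanging mass: 44 × 10 = 440 N down at 2.5 m → arm 0.4 m, τ = 440 × 0.4 = 176 N·m clockwise.
Net moment of existing loads = 228.9 N·m clockwise.
The load weighs 47 × 10 = 470 N and must supply an equal counterclockwise moment, so its lever arm about the knife-edge support is 228.9 / 470 = 0.487 m.
That puts it at 2.1 − 0.487 = 1.61 m from the left end.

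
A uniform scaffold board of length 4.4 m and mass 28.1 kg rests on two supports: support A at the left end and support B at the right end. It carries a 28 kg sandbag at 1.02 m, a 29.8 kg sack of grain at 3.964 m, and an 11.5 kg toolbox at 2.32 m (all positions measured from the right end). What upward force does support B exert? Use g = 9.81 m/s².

R_B ≈ 431 N

Taking torques about support A:
Beam weight: 28.1 × 9.81 = 275.7 N down at 2.2 m → arm 2.2 m, τ = 275.7 × 2.2 = 606.5 N·m clockwise.
Sandbag: 28 × 9.81 = 274.7 N down at 1.02 m → arm 3.38 m, τ = 274.7 × 3.38 = 928.5 N·m clockwise.
Sack of grain: 29.8 × 9.81 = 292.3 N down at 3.964 m → arm 0.436 m, τ = 292.3 × 0.436 = 127.4 N·m clockwise.
Toolbox: 11.5 × 9.81 = 112.8 N down at 2.32 m → arm 2.08 m, τ = 112.8 × 2.08 = 234.6 N·m clockwise.
Net load moment about support A = 1897 N·m clockwise.
Reaction R at support B is upward at 0 m, arm 4.4 m → moment R × 4.4 counterclockwise.
Στ = 0 ⇒ R × 4.4 = 1897 ⇒ R = 431 N.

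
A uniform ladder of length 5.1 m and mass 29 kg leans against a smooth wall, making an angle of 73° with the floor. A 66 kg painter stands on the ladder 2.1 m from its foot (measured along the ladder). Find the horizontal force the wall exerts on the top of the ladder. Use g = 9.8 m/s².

Sum moments about the foot of the ladder (the floor normal and friction both act there and drop out).
Ladder weight 29×9.8 = 284.2 N acts at 2.55 m along the ladder; its horizontal arm is 2.55·cos73° = 0.7455 m → τ = 211.9 N·m clockwise.
Painter: 66×9.8 = 646.8 N at 2.1 m → arm 0.614 m → τ = 397.1 N·m clockwise.
Wall normal N acts horizontally at the top; its moment arm is the height L sinθ = 5.1·sin73° = 4.877 m, counterclockwise.
Στ = 0 ⇒ N × 4.877 = 609 ⇒ N = 125 N.

N_wall ≈ 125 N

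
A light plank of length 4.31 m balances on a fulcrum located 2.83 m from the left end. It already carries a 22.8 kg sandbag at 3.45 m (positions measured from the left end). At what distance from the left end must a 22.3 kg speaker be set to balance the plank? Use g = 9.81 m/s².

Choose the fulcrum (at 2.83 m from the left end) as the axis so the support reaction has zero arm there.
Sandbag: 22.8 × 9.81 = 223.7 N down at 3.45 m → arm 0.62 m, τ = 223.7 × 0.62 = 138.7 N·m clockwise.
Net moment of existing loads = 138.7 N·m clockwise.
The speaker weighs 22.3 × 9.81 = 218.8 N and must supply an equal counterclockwise moment, so its lever arm about the fulcrum is 138.7 / 218.8 = 0.634 m.
That puts it at 2.83 − 0.634 = 2.2 m from the left end.

x ≈ 2.2 m from the left end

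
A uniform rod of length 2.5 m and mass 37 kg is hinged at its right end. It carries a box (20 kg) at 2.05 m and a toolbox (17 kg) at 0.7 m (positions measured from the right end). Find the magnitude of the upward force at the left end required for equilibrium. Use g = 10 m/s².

F ≈ 397 N

Sum moments about the right end (the unknown pivot reaction has zero arm there).
Beam weight: 37 × 10 = 370 N down at 1.25 m → arm 1.25 m, τ = 370 × 1.25 = 462.5 N·m counterclockwise.
Box: 20 × 10 = 200 N down at 2.05 m → arm 2.05 m, τ = 200 × 2.05 = 410 N·m counterclockwise.
Toolbox: 17 × 10 = 170 N down at 0.7 m → arm 0.7 m, τ = 170 × 0.7 = 119 N·m counterclockwise.
Net moment of the loads = 991.5 N·m counterclockwise.
The upward force F acts at the left end, arm 2.5 m, giving F × 2.5 clockwise.
Setting net torque to zero: F × 2.5 = 991.5 → F = 991.5 / 2.5 = 397 N.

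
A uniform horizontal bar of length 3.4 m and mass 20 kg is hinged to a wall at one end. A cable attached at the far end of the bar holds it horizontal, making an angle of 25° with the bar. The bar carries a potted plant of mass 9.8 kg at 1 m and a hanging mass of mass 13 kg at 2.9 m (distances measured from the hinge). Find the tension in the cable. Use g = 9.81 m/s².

About the hinge:
Beam weight: 20 × 9.81 = 196.2 N down at 1.7 m → arm 1.7 m, τ = 196.2 × 1.7 = 333.5 N·m clockwise.
Potted plant: 9.8 × 9.81 = 96.14 N down at 1 m → arm 1 m, τ = 96.14 × 1 = 96.14 N·m clockwise.
Hanging mass: 13 × 9.81 = 127.5 N down at 2.9 m → arm 2.9 m, τ = 127.5 × 2.9 = 369.8 N·m clockwise.
Total clockwise load moment = 799.4 N·m.
The cable tension T acts at 3.4 m; only its component perpendicular to the bar, T sinθ, produces torque. sin 25° = 0.4226.
For rotational equilibrium, T × 3.4 × 0.4226 = 799.4, so T = 799.4 / 1.437 = 556 N.

T ≈ 556 N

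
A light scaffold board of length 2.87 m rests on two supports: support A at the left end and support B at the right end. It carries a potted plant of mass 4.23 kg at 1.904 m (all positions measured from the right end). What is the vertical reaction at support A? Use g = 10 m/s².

R_A ≈ 28.1 N

Sum moments about support B (its reaction then has zero moment arm).
Potted plant: 4.23 × 10 = 42.3 N down at 1.904 m → arm 1.904 m, τ = 42.3 × 1.904 = 80.54 N·m counterclockwise.
Net load moment about support B = 80.54 N·m counterclockwise.
Reaction R at support A is upward at 2.87 m, arm 2.87 m → moment R × 2.87 clockwise.
Balancing moments: R × 2.87 = 80.54, giving R = 28.1 N.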